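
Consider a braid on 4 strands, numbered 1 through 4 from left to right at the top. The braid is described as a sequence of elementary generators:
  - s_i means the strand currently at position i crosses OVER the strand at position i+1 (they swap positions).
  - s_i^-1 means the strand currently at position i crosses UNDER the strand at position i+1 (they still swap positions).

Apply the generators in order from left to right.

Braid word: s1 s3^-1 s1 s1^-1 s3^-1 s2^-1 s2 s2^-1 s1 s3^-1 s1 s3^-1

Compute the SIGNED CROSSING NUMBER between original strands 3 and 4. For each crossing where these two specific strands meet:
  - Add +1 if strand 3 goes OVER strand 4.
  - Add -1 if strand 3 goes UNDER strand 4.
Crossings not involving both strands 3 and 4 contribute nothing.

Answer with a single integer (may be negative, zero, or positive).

Answer: 0

Derivation:
Gen 1: crossing 1x2. Both 3&4? no. Sum: 0
Gen 2: 3 under 4. Both 3&4? yes. Contrib: -1. Sum: -1
Gen 3: crossing 2x1. Both 3&4? no. Sum: -1
Gen 4: crossing 1x2. Both 3&4? no. Sum: -1
Gen 5: 4 under 3. Both 3&4? yes. Contrib: +1. Sum: 0
Gen 6: crossing 1x3. Both 3&4? no. Sum: 0
Gen 7: crossing 3x1. Both 3&4? no. Sum: 0
Gen 8: crossing 1x3. Both 3&4? no. Sum: 0
Gen 9: crossing 2x3. Both 3&4? no. Sum: 0
Gen 10: crossing 1x4. Both 3&4? no. Sum: 0
Gen 11: crossing 3x2. Both 3&4? no. Sum: 0
Gen 12: crossing 4x1. Both 3&4? no. Sum: 0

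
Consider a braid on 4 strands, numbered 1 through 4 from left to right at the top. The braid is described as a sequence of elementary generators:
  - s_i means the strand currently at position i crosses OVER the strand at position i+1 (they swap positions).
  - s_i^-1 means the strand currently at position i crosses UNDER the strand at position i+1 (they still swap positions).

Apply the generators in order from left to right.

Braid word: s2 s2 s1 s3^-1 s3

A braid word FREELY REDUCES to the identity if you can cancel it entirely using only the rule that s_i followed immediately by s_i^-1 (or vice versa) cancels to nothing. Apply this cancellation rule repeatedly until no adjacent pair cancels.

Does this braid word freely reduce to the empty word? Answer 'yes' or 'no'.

Gen 1 (s2): push. Stack: [s2]
Gen 2 (s2): push. Stack: [s2 s2]
Gen 3 (s1): push. Stack: [s2 s2 s1]
Gen 4 (s3^-1): push. Stack: [s2 s2 s1 s3^-1]
Gen 5 (s3): cancels prior s3^-1. Stack: [s2 s2 s1]
Reduced word: s2 s2 s1

Answer: no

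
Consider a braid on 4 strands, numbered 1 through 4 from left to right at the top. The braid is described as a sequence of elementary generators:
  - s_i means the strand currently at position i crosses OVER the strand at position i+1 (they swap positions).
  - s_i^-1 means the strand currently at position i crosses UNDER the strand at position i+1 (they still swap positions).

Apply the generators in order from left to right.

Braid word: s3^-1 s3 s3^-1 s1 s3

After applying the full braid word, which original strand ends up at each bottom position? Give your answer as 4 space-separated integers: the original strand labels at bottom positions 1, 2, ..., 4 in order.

Gen 1 (s3^-1): strand 3 crosses under strand 4. Perm now: [1 2 4 3]
Gen 2 (s3): strand 4 crosses over strand 3. Perm now: [1 2 3 4]
Gen 3 (s3^-1): strand 3 crosses under strand 4. Perm now: [1 2 4 3]
Gen 4 (s1): strand 1 crosses over strand 2. Perm now: [2 1 4 3]
Gen 5 (s3): strand 4 crosses over strand 3. Perm now: [2 1 3 4]

Answer: 2 1 3 4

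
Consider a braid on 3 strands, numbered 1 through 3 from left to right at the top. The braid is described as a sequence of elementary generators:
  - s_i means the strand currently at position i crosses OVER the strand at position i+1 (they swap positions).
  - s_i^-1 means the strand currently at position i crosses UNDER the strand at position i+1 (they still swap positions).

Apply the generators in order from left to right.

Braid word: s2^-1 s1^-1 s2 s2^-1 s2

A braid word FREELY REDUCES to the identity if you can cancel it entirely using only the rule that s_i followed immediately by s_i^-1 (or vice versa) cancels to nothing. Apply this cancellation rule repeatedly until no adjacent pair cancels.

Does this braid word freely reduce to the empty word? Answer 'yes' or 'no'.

Answer: no

Derivation:
Gen 1 (s2^-1): push. Stack: [s2^-1]
Gen 2 (s1^-1): push. Stack: [s2^-1 s1^-1]
Gen 3 (s2): push. Stack: [s2^-1 s1^-1 s2]
Gen 4 (s2^-1): cancels prior s2. Stack: [s2^-1 s1^-1]
Gen 5 (s2): push. Stack: [s2^-1 s1^-1 s2]
Reduced word: s2^-1 s1^-1 s2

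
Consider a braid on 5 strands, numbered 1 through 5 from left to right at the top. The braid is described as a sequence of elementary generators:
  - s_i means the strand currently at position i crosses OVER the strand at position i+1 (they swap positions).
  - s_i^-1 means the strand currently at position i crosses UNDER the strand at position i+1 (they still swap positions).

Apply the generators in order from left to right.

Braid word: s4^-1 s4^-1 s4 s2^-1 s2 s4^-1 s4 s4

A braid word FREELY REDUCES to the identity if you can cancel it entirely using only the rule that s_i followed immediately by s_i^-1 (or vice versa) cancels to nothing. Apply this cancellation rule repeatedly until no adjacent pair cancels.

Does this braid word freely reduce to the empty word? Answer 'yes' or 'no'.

Answer: yes

Derivation:
Gen 1 (s4^-1): push. Stack: [s4^-1]
Gen 2 (s4^-1): push. Stack: [s4^-1 s4^-1]
Gen 3 (s4): cancels prior s4^-1. Stack: [s4^-1]
Gen 4 (s2^-1): push. Stack: [s4^-1 s2^-1]
Gen 5 (s2): cancels prior s2^-1. Stack: [s4^-1]
Gen 6 (s4^-1): push. Stack: [s4^-1 s4^-1]
Gen 7 (s4): cancels prior s4^-1. Stack: [s4^-1]
Gen 8 (s4): cancels prior s4^-1. Stack: []
Reduced word: (empty)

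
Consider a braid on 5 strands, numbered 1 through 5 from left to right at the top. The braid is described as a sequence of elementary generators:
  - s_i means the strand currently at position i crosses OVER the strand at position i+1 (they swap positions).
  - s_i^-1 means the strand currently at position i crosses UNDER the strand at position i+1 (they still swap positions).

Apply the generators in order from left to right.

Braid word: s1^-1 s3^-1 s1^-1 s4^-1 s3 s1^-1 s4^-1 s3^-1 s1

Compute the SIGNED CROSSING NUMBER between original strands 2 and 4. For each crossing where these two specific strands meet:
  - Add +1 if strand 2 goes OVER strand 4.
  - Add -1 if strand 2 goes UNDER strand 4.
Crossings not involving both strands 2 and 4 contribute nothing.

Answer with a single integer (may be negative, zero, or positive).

Answer: 0

Derivation:
Gen 1: crossing 1x2. Both 2&4? no. Sum: 0
Gen 2: crossing 3x4. Both 2&4? no. Sum: 0
Gen 3: crossing 2x1. Both 2&4? no. Sum: 0
Gen 4: crossing 3x5. Both 2&4? no. Sum: 0
Gen 5: crossing 4x5. Both 2&4? no. Sum: 0
Gen 6: crossing 1x2. Both 2&4? no. Sum: 0
Gen 7: crossing 4x3. Both 2&4? no. Sum: 0
Gen 8: crossing 5x3. Both 2&4? no. Sum: 0
Gen 9: crossing 2x1. Both 2&4? no. Sum: 0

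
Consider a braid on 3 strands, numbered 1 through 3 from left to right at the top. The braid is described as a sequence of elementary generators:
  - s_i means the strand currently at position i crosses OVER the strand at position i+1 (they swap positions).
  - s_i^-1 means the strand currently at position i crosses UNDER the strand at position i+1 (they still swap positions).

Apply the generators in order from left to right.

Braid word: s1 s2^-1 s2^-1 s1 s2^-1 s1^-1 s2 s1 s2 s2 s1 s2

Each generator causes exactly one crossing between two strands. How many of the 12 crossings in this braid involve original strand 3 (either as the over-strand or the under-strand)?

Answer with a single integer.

Answer: 8

Derivation:
Gen 1: crossing 1x2. Involves strand 3? no. Count so far: 0
Gen 2: crossing 1x3. Involves strand 3? yes. Count so far: 1
Gen 3: crossing 3x1. Involves strand 3? yes. Count so far: 2
Gen 4: crossing 2x1. Involves strand 3? no. Count so far: 2
Gen 5: crossing 2x3. Involves strand 3? yes. Count so far: 3
Gen 6: crossing 1x3. Involves strand 3? yes. Count so far: 4
Gen 7: crossing 1x2. Involves strand 3? no. Count so far: 4
Gen 8: crossing 3x2. Involves strand 3? yes. Count so far: 5
Gen 9: crossing 3x1. Involves strand 3? yes. Count so far: 6
Gen 10: crossing 1x3. Involves strand 3? yes. Count so far: 7
Gen 11: crossing 2x3. Involves strand 3? yes. Count so far: 8
Gen 12: crossing 2x1. Involves strand 3? no. Count so far: 8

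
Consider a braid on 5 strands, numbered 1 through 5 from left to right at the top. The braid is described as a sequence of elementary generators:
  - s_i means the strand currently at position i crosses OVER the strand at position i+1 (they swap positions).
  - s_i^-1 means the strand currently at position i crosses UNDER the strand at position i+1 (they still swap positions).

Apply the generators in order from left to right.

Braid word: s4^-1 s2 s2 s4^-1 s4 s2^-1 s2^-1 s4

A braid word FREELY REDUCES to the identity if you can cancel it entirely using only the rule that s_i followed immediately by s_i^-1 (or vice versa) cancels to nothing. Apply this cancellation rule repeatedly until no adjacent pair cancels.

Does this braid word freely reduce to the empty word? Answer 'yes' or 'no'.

Answer: yes

Derivation:
Gen 1 (s4^-1): push. Stack: [s4^-1]
Gen 2 (s2): push. Stack: [s4^-1 s2]
Gen 3 (s2): push. Stack: [s4^-1 s2 s2]
Gen 4 (s4^-1): push. Stack: [s4^-1 s2 s2 s4^-1]
Gen 5 (s4): cancels prior s4^-1. Stack: [s4^-1 s2 s2]
Gen 6 (s2^-1): cancels prior s2. Stack: [s4^-1 s2]
Gen 7 (s2^-1): cancels prior s2. Stack: [s4^-1]
Gen 8 (s4): cancels prior s4^-1. Stack: []
Reduced word: (empty)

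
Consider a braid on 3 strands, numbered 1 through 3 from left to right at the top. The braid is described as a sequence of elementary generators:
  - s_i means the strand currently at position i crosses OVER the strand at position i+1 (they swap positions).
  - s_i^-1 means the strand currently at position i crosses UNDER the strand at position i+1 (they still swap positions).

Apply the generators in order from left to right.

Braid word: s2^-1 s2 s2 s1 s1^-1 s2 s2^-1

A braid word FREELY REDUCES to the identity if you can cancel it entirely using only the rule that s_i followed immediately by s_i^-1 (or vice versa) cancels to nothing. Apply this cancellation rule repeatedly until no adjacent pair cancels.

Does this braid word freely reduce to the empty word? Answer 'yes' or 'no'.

Gen 1 (s2^-1): push. Stack: [s2^-1]
Gen 2 (s2): cancels prior s2^-1. Stack: []
Gen 3 (s2): push. Stack: [s2]
Gen 4 (s1): push. Stack: [s2 s1]
Gen 5 (s1^-1): cancels prior s1. Stack: [s2]
Gen 6 (s2): push. Stack: [s2 s2]
Gen 7 (s2^-1): cancels prior s2. Stack: [s2]
Reduced word: s2

Answer: no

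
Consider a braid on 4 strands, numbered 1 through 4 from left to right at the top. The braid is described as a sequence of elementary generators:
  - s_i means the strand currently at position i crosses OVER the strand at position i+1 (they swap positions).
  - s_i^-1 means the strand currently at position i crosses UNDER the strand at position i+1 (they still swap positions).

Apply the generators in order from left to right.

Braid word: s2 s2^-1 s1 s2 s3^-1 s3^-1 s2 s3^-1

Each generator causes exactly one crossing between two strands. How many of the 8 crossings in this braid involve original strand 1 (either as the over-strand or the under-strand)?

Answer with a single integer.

Gen 1: crossing 2x3. Involves strand 1? no. Count so far: 0
Gen 2: crossing 3x2. Involves strand 1? no. Count so far: 0
Gen 3: crossing 1x2. Involves strand 1? yes. Count so far: 1
Gen 4: crossing 1x3. Involves strand 1? yes. Count so far: 2
Gen 5: crossing 1x4. Involves strand 1? yes. Count so far: 3
Gen 6: crossing 4x1. Involves strand 1? yes. Count so far: 4
Gen 7: crossing 3x1. Involves strand 1? yes. Count so far: 5
Gen 8: crossing 3x4. Involves strand 1? no. Count so far: 5

Answer: 5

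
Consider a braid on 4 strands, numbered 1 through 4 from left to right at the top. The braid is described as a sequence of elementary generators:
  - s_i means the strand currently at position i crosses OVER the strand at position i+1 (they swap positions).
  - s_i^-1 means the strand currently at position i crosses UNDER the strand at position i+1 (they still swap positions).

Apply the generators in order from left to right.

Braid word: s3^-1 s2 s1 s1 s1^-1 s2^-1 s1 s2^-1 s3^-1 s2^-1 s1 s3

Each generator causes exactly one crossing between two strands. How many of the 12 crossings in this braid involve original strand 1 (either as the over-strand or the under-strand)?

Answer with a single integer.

Gen 1: crossing 3x4. Involves strand 1? no. Count so far: 0
Gen 2: crossing 2x4. Involves strand 1? no. Count so far: 0
Gen 3: crossing 1x4. Involves strand 1? yes. Count so far: 1
Gen 4: crossing 4x1. Involves strand 1? yes. Count so far: 2
Gen 5: crossing 1x4. Involves strand 1? yes. Count so far: 3
Gen 6: crossing 1x2. Involves strand 1? yes. Count so far: 4
Gen 7: crossing 4x2. Involves strand 1? no. Count so far: 4
Gen 8: crossing 4x1. Involves strand 1? yes. Count so far: 5
Gen 9: crossing 4x3. Involves strand 1? no. Count so far: 5
Gen 10: crossing 1x3. Involves strand 1? yes. Count so far: 6
Gen 11: crossing 2x3. Involves strand 1? no. Count so far: 6
Gen 12: crossing 1x4. Involves strand 1? yes. Count so far: 7

Answer: 7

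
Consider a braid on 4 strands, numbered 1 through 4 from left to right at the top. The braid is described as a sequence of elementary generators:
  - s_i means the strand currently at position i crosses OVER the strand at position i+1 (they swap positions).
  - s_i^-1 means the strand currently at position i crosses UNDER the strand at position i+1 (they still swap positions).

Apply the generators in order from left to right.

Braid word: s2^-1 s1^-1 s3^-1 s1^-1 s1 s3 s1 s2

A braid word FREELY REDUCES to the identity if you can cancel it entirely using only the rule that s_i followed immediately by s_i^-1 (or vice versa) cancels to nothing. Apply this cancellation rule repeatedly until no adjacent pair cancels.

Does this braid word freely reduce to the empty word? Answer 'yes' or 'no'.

Answer: yes

Derivation:
Gen 1 (s2^-1): push. Stack: [s2^-1]
Gen 2 (s1^-1): push. Stack: [s2^-1 s1^-1]
Gen 3 (s3^-1): push. Stack: [s2^-1 s1^-1 s3^-1]
Gen 4 (s1^-1): push. Stack: [s2^-1 s1^-1 s3^-1 s1^-1]
Gen 5 (s1): cancels prior s1^-1. Stack: [s2^-1 s1^-1 s3^-1]
Gen 6 (s3): cancels prior s3^-1. Stack: [s2^-1 s1^-1]
Gen 7 (s1): cancels prior s1^-1. Stack: [s2^-1]
Gen 8 (s2): cancels prior s2^-1. Stack: []
Reduced word: (empty)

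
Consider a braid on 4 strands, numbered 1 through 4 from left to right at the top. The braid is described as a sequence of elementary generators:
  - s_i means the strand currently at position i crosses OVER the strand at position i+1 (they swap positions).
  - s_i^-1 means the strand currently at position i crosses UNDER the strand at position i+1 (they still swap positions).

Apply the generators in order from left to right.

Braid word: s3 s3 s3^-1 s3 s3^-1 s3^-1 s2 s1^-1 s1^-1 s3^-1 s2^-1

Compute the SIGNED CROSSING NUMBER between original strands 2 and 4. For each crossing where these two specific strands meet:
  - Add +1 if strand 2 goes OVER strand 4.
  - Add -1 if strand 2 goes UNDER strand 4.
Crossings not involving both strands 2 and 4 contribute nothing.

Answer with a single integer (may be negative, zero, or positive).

Gen 1: crossing 3x4. Both 2&4? no. Sum: 0
Gen 2: crossing 4x3. Both 2&4? no. Sum: 0
Gen 3: crossing 3x4. Both 2&4? no. Sum: 0
Gen 4: crossing 4x3. Both 2&4? no. Sum: 0
Gen 5: crossing 3x4. Both 2&4? no. Sum: 0
Gen 6: crossing 4x3. Both 2&4? no. Sum: 0
Gen 7: crossing 2x3. Both 2&4? no. Sum: 0
Gen 8: crossing 1x3. Both 2&4? no. Sum: 0
Gen 9: crossing 3x1. Both 2&4? no. Sum: 0
Gen 10: 2 under 4. Both 2&4? yes. Contrib: -1. Sum: -1
Gen 11: crossing 3x4. Both 2&4? no. Sum: -1

Answer: -1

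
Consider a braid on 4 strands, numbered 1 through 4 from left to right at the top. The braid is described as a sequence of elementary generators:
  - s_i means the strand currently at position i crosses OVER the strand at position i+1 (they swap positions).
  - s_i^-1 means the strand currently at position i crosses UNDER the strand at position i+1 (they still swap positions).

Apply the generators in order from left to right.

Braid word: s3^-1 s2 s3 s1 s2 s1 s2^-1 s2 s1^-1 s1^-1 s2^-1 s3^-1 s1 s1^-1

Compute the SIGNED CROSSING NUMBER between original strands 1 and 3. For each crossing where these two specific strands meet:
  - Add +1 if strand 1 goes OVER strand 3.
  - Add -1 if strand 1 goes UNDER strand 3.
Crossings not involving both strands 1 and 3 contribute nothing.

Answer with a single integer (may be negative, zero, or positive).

Answer: -1

Derivation:
Gen 1: crossing 3x4. Both 1&3? no. Sum: 0
Gen 2: crossing 2x4. Both 1&3? no. Sum: 0
Gen 3: crossing 2x3. Both 1&3? no. Sum: 0
Gen 4: crossing 1x4. Both 1&3? no. Sum: 0
Gen 5: 1 over 3. Both 1&3? yes. Contrib: +1. Sum: 1
Gen 6: crossing 4x3. Both 1&3? no. Sum: 1
Gen 7: crossing 4x1. Both 1&3? no. Sum: 1
Gen 8: crossing 1x4. Both 1&3? no. Sum: 1
Gen 9: crossing 3x4. Both 1&3? no. Sum: 1
Gen 10: crossing 4x3. Both 1&3? no. Sum: 1
Gen 11: crossing 4x1. Both 1&3? no. Sum: 1
Gen 12: crossing 4x2. Both 1&3? no. Sum: 1
Gen 13: 3 over 1. Both 1&3? yes. Contrib: -1. Sum: 0
Gen 14: 1 under 3. Both 1&3? yes. Contrib: -1. Sum: -1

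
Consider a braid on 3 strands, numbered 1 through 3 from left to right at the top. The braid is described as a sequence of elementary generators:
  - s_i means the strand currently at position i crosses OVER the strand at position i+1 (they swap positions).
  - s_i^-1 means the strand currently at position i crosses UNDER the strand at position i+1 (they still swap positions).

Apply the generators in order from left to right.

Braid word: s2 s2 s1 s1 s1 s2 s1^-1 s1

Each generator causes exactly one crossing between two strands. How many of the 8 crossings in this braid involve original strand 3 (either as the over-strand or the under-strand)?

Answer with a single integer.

Answer: 5

Derivation:
Gen 1: crossing 2x3. Involves strand 3? yes. Count so far: 1
Gen 2: crossing 3x2. Involves strand 3? yes. Count so far: 2
Gen 3: crossing 1x2. Involves strand 3? no. Count so far: 2
Gen 4: crossing 2x1. Involves strand 3? no. Count so far: 2
Gen 5: crossing 1x2. Involves strand 3? no. Count so far: 2
Gen 6: crossing 1x3. Involves strand 3? yes. Count so far: 3
Gen 7: crossing 2x3. Involves strand 3? yes. Count so far: 4
Gen 8: crossing 3x2. Involves strand 3? yes. Count so far: 5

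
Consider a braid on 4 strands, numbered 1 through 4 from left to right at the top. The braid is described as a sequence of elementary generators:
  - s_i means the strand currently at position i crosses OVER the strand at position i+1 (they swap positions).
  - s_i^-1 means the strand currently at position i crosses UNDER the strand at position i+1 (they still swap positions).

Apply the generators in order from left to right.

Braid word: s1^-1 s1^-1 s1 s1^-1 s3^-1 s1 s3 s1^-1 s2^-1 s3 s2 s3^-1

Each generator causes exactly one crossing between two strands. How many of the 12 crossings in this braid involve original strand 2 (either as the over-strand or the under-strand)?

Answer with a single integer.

Gen 1: crossing 1x2. Involves strand 2? yes. Count so far: 1
Gen 2: crossing 2x1. Involves strand 2? yes. Count so far: 2
Gen 3: crossing 1x2. Involves strand 2? yes. Count so far: 3
Gen 4: crossing 2x1. Involves strand 2? yes. Count so far: 4
Gen 5: crossing 3x4. Involves strand 2? no. Count so far: 4
Gen 6: crossing 1x2. Involves strand 2? yes. Count so far: 5
Gen 7: crossing 4x3. Involves strand 2? no. Count so far: 5
Gen 8: crossing 2x1. Involves strand 2? yes. Count so far: 6
Gen 9: crossing 2x3. Involves strand 2? yes. Count so far: 7
Gen 10: crossing 2x4. Involves strand 2? yes. Count so far: 8
Gen 11: crossing 3x4. Involves strand 2? no. Count so far: 8
Gen 12: crossing 3x2. Involves strand 2? yes. Count so far: 9

Answer: 9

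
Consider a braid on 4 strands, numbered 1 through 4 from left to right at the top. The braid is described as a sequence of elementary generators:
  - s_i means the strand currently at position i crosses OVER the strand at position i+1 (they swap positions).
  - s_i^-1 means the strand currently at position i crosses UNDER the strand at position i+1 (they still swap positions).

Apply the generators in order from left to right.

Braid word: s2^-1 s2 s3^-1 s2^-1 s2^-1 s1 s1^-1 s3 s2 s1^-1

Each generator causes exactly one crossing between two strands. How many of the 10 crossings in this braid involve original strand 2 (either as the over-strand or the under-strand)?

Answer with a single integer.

Answer: 7

Derivation:
Gen 1: crossing 2x3. Involves strand 2? yes. Count so far: 1
Gen 2: crossing 3x2. Involves strand 2? yes. Count so far: 2
Gen 3: crossing 3x4. Involves strand 2? no. Count so far: 2
Gen 4: crossing 2x4. Involves strand 2? yes. Count so far: 3
Gen 5: crossing 4x2. Involves strand 2? yes. Count so far: 4
Gen 6: crossing 1x2. Involves strand 2? yes. Count so far: 5
Gen 7: crossing 2x1. Involves strand 2? yes. Count so far: 6
Gen 8: crossing 4x3. Involves strand 2? no. Count so far: 6
Gen 9: crossing 2x3. Involves strand 2? yes. Count so far: 7
Gen 10: crossing 1x3. Involves strand 2? no. Count so far: 7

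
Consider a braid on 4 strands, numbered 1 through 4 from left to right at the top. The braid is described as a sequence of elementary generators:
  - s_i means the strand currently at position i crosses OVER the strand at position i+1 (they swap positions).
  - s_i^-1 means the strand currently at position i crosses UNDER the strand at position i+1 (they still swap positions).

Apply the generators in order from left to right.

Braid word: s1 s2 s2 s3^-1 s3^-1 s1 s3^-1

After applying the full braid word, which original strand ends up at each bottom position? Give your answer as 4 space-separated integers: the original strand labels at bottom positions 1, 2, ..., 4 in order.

Answer: 1 2 4 3

Derivation:
Gen 1 (s1): strand 1 crosses over strand 2. Perm now: [2 1 3 4]
Gen 2 (s2): strand 1 crosses over strand 3. Perm now: [2 3 1 4]
Gen 3 (s2): strand 3 crosses over strand 1. Perm now: [2 1 3 4]
Gen 4 (s3^-1): strand 3 crosses under strand 4. Perm now: [2 1 4 3]
Gen 5 (s3^-1): strand 4 crosses under strand 3. Perm now: [2 1 3 4]
Gen 6 (s1): strand 2 crosses over strand 1. Perm now: [1 2 3 4]
Gen 7 (s3^-1): strand 3 crosses under strand 4. Perm now: [1 2 4 3]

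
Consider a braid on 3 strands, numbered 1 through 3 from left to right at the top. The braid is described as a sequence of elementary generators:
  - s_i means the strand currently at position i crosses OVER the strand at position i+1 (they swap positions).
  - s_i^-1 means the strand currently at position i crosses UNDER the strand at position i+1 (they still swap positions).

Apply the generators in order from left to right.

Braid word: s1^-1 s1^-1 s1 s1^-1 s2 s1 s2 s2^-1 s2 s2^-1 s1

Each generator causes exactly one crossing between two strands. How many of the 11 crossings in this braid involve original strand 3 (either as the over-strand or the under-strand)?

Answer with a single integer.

Answer: 3

Derivation:
Gen 1: crossing 1x2. Involves strand 3? no. Count so far: 0
Gen 2: crossing 2x1. Involves strand 3? no. Count so far: 0
Gen 3: crossing 1x2. Involves strand 3? no. Count so far: 0
Gen 4: crossing 2x1. Involves strand 3? no. Count so far: 0
Gen 5: crossing 2x3. Involves strand 3? yes. Count so far: 1
Gen 6: crossing 1x3. Involves strand 3? yes. Count so far: 2
Gen 7: crossing 1x2. Involves strand 3? no. Count so far: 2
Gen 8: crossing 2x1. Involves strand 3? no. Count so far: 2
Gen 9: crossing 1x2. Involves strand 3? no. Count so far: 2
Gen 10: crossing 2x1. Involves strand 3? no. Count so far: 2
Gen 11: crossing 3x1. Involves strand 3? yes. Count so far: 3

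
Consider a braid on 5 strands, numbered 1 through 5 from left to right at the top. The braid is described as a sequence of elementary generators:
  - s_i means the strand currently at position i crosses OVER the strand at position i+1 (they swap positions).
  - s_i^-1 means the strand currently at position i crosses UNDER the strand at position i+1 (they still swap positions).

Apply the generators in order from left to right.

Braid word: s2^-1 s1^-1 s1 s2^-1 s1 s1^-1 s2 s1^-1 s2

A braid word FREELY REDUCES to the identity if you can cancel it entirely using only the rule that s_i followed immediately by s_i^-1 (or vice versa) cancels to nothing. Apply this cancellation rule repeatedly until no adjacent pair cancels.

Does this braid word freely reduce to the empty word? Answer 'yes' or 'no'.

Gen 1 (s2^-1): push. Stack: [s2^-1]
Gen 2 (s1^-1): push. Stack: [s2^-1 s1^-1]
Gen 3 (s1): cancels prior s1^-1. Stack: [s2^-1]
Gen 4 (s2^-1): push. Stack: [s2^-1 s2^-1]
Gen 5 (s1): push. Stack: [s2^-1 s2^-1 s1]
Gen 6 (s1^-1): cancels prior s1. Stack: [s2^-1 s2^-1]
Gen 7 (s2): cancels prior s2^-1. Stack: [s2^-1]
Gen 8 (s1^-1): push. Stack: [s2^-1 s1^-1]
Gen 9 (s2): push. Stack: [s2^-1 s1^-1 s2]
Reduced word: s2^-1 s1^-1 s2

Answer: no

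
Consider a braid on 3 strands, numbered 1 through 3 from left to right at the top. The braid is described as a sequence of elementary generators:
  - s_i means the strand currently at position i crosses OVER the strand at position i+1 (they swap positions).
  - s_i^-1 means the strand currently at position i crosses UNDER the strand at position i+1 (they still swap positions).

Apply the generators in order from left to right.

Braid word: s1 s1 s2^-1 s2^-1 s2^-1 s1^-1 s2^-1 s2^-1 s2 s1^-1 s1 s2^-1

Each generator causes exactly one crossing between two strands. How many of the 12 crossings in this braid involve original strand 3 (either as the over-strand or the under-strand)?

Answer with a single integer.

Gen 1: crossing 1x2. Involves strand 3? no. Count so far: 0
Gen 2: crossing 2x1. Involves strand 3? no. Count so far: 0
Gen 3: crossing 2x3. Involves strand 3? yes. Count so far: 1
Gen 4: crossing 3x2. Involves strand 3? yes. Count so far: 2
Gen 5: crossing 2x3. Involves strand 3? yes. Count so far: 3
Gen 6: crossing 1x3. Involves strand 3? yes. Count so far: 4
Gen 7: crossing 1x2. Involves strand 3? no. Count so far: 4
Gen 8: crossing 2x1. Involves strand 3? no. Count so far: 4
Gen 9: crossing 1x2. Involves strand 3? no. Count so far: 4
Gen 10: crossing 3x2. Involves strand 3? yes. Count so far: 5
Gen 11: crossing 2x3. Involves strand 3? yes. Count so far: 6
Gen 12: crossing 2x1. Involves strand 3? no. Count so far: 6

Answer: 6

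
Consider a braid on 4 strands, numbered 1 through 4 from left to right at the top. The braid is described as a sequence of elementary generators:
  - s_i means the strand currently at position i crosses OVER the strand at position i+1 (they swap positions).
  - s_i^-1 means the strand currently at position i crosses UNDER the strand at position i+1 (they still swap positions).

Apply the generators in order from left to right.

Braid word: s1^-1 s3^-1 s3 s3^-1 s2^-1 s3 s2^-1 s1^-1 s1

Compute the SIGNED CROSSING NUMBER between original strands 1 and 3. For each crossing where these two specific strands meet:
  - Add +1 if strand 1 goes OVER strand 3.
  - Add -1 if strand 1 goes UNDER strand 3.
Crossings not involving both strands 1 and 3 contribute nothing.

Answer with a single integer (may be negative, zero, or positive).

Answer: 1

Derivation:
Gen 1: crossing 1x2. Both 1&3? no. Sum: 0
Gen 2: crossing 3x4. Both 1&3? no. Sum: 0
Gen 3: crossing 4x3. Both 1&3? no. Sum: 0
Gen 4: crossing 3x4. Both 1&3? no. Sum: 0
Gen 5: crossing 1x4. Both 1&3? no. Sum: 0
Gen 6: 1 over 3. Both 1&3? yes. Contrib: +1. Sum: 1
Gen 7: crossing 4x3. Both 1&3? no. Sum: 1
Gen 8: crossing 2x3. Both 1&3? no. Sum: 1
Gen 9: crossing 3x2. Both 1&3? no. Sum: 1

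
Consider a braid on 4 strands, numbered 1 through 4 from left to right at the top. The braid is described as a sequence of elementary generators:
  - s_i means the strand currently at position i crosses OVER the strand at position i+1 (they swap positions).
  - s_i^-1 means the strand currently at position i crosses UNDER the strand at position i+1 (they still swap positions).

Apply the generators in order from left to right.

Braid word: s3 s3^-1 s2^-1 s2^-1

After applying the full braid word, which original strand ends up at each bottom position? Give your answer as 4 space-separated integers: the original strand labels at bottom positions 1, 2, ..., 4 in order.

Answer: 1 2 3 4

Derivation:
Gen 1 (s3): strand 3 crosses over strand 4. Perm now: [1 2 4 3]
Gen 2 (s3^-1): strand 4 crosses under strand 3. Perm now: [1 2 3 4]
Gen 3 (s2^-1): strand 2 crosses under strand 3. Perm now: [1 3 2 4]
Gen 4 (s2^-1): strand 3 crosses under strand 2. Perm now: [1 2 3 4]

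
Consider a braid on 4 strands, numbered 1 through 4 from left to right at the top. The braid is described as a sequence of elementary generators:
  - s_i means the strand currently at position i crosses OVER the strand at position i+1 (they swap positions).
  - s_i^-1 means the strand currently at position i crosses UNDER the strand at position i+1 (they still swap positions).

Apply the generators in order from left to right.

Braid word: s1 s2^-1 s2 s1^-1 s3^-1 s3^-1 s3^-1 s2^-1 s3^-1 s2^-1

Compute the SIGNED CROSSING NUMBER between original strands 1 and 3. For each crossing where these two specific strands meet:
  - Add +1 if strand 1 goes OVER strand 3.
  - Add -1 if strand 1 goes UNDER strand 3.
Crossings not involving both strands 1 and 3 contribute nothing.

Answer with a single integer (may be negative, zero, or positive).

Gen 1: crossing 1x2. Both 1&3? no. Sum: 0
Gen 2: 1 under 3. Both 1&3? yes. Contrib: -1. Sum: -1
Gen 3: 3 over 1. Both 1&3? yes. Contrib: -1. Sum: -2
Gen 4: crossing 2x1. Both 1&3? no. Sum: -2
Gen 5: crossing 3x4. Both 1&3? no. Sum: -2
Gen 6: crossing 4x3. Both 1&3? no. Sum: -2
Gen 7: crossing 3x4. Both 1&3? no. Sum: -2
Gen 8: crossing 2x4. Both 1&3? no. Sum: -2
Gen 9: crossing 2x3. Both 1&3? no. Sum: -2
Gen 10: crossing 4x3. Both 1&3? no. Sum: -2

Answer: -2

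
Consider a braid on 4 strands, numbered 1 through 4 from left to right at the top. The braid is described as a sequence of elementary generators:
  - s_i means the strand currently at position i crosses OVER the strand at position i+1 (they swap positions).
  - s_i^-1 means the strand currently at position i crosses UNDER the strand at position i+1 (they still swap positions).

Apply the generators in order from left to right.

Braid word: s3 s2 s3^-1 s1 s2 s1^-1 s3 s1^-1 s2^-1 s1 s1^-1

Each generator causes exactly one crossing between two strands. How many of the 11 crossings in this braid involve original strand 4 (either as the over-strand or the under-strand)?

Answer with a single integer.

Gen 1: crossing 3x4. Involves strand 4? yes. Count so far: 1
Gen 2: crossing 2x4. Involves strand 4? yes. Count so far: 2
Gen 3: crossing 2x3. Involves strand 4? no. Count so far: 2
Gen 4: crossing 1x4. Involves strand 4? yes. Count so far: 3
Gen 5: crossing 1x3. Involves strand 4? no. Count so far: 3
Gen 6: crossing 4x3. Involves strand 4? yes. Count so far: 4
Gen 7: crossing 1x2. Involves strand 4? no. Count so far: 4
Gen 8: crossing 3x4. Involves strand 4? yes. Count so far: 5
Gen 9: crossing 3x2. Involves strand 4? no. Count so far: 5
Gen 10: crossing 4x2. Involves strand 4? yes. Count so far: 6
Gen 11: crossing 2x4. Involves strand 4? yes. Count so far: 7

Answer: 7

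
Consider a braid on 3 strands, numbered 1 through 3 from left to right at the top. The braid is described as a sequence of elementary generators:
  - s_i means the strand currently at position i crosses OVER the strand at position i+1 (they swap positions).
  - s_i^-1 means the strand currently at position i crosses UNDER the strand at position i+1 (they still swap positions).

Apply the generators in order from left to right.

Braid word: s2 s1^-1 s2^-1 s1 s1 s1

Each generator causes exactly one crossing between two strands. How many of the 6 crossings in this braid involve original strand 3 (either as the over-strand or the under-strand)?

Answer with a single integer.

Answer: 5

Derivation:
Gen 1: crossing 2x3. Involves strand 3? yes. Count so far: 1
Gen 2: crossing 1x3. Involves strand 3? yes. Count so far: 2
Gen 3: crossing 1x2. Involves strand 3? no. Count so far: 2
Gen 4: crossing 3x2. Involves strand 3? yes. Count so far: 3
Gen 5: crossing 2x3. Involves strand 3? yes. Count so far: 4
Gen 6: crossing 3x2. Involves strand 3? yes. Count so far: 5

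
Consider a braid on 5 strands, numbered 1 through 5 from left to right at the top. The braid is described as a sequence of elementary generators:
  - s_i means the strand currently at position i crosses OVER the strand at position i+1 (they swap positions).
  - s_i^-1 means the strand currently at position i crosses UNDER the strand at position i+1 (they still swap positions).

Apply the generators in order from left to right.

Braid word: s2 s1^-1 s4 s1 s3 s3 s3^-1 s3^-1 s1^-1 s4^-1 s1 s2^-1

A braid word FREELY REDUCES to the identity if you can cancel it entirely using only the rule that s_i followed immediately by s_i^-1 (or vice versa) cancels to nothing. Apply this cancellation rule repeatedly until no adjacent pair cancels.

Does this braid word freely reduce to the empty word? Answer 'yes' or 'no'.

Answer: yes

Derivation:
Gen 1 (s2): push. Stack: [s2]
Gen 2 (s1^-1): push. Stack: [s2 s1^-1]
Gen 3 (s4): push. Stack: [s2 s1^-1 s4]
Gen 4 (s1): push. Stack: [s2 s1^-1 s4 s1]
Gen 5 (s3): push. Stack: [s2 s1^-1 s4 s1 s3]
Gen 6 (s3): push. Stack: [s2 s1^-1 s4 s1 s3 s3]
Gen 7 (s3^-1): cancels prior s3. Stack: [s2 s1^-1 s4 s1 s3]
Gen 8 (s3^-1): cancels prior s3. Stack: [s2 s1^-1 s4 s1]
Gen 9 (s1^-1): cancels prior s1. Stack: [s2 s1^-1 s4]
Gen 10 (s4^-1): cancels prior s4. Stack: [s2 s1^-1]
Gen 11 (s1): cancels prior s1^-1. Stack: [s2]
Gen 12 (s2^-1): cancels prior s2. Stack: []
Reduced word: (empty)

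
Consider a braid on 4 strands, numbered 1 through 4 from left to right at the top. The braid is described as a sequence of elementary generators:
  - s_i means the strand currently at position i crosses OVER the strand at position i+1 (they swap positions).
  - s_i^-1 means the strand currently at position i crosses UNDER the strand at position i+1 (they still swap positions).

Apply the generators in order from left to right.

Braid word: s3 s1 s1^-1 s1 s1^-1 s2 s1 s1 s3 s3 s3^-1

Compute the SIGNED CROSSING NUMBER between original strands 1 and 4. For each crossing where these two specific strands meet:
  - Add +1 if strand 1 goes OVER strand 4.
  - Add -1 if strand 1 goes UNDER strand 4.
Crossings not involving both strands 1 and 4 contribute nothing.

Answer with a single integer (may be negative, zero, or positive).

Gen 1: crossing 3x4. Both 1&4? no. Sum: 0
Gen 2: crossing 1x2. Both 1&4? no. Sum: 0
Gen 3: crossing 2x1. Both 1&4? no. Sum: 0
Gen 4: crossing 1x2. Both 1&4? no. Sum: 0
Gen 5: crossing 2x1. Both 1&4? no. Sum: 0
Gen 6: crossing 2x4. Both 1&4? no. Sum: 0
Gen 7: 1 over 4. Both 1&4? yes. Contrib: +1. Sum: 1
Gen 8: 4 over 1. Both 1&4? yes. Contrib: -1. Sum: 0
Gen 9: crossing 2x3. Both 1&4? no. Sum: 0
Gen 10: crossing 3x2. Both 1&4? no. Sum: 0
Gen 11: crossing 2x3. Both 1&4? no. Sum: 0

Answer: 0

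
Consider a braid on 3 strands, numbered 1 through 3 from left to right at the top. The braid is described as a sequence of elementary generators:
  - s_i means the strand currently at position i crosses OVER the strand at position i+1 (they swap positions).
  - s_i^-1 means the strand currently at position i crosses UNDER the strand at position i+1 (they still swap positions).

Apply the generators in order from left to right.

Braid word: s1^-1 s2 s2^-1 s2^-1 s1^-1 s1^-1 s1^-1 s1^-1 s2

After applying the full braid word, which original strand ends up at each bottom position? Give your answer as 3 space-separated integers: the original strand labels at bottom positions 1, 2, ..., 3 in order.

Gen 1 (s1^-1): strand 1 crosses under strand 2. Perm now: [2 1 3]
Gen 2 (s2): strand 1 crosses over strand 3. Perm now: [2 3 1]
Gen 3 (s2^-1): strand 3 crosses under strand 1. Perm now: [2 1 3]
Gen 4 (s2^-1): strand 1 crosses under strand 3. Perm now: [2 3 1]
Gen 5 (s1^-1): strand 2 crosses under strand 3. Perm now: [3 2 1]
Gen 6 (s1^-1): strand 3 crosses under strand 2. Perm now: [2 3 1]
Gen 7 (s1^-1): strand 2 crosses under strand 3. Perm now: [3 2 1]
Gen 8 (s1^-1): strand 3 crosses under strand 2. Perm now: [2 3 1]
Gen 9 (s2): strand 3 crosses over strand 1. Perm now: [2 1 3]

Answer: 2 1 3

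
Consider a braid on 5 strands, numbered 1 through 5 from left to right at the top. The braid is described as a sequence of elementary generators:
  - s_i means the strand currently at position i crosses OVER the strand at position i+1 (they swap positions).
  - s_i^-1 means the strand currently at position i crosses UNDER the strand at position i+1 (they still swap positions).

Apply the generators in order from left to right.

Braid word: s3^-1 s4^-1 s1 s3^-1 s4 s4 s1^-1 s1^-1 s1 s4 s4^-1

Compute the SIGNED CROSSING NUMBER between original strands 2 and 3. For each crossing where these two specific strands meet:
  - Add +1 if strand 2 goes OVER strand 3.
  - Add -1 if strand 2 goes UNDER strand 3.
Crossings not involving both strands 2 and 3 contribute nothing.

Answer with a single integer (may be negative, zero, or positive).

Gen 1: crossing 3x4. Both 2&3? no. Sum: 0
Gen 2: crossing 3x5. Both 2&3? no. Sum: 0
Gen 3: crossing 1x2. Both 2&3? no. Sum: 0
Gen 4: crossing 4x5. Both 2&3? no. Sum: 0
Gen 5: crossing 4x3. Both 2&3? no. Sum: 0
Gen 6: crossing 3x4. Both 2&3? no. Sum: 0
Gen 7: crossing 2x1. Both 2&3? no. Sum: 0
Gen 8: crossing 1x2. Both 2&3? no. Sum: 0
Gen 9: crossing 2x1. Both 2&3? no. Sum: 0
Gen 10: crossing 4x3. Both 2&3? no. Sum: 0
Gen 11: crossing 3x4. Both 2&3? no. Sum: 0

Answer: 0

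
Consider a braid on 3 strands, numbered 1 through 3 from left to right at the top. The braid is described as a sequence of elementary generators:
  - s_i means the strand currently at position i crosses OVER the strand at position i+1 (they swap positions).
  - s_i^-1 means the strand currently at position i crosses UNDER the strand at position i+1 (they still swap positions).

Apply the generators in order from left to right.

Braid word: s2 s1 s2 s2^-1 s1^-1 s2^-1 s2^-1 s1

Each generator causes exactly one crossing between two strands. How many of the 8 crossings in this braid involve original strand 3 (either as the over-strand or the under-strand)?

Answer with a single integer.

Gen 1: crossing 2x3. Involves strand 3? yes. Count so far: 1
Gen 2: crossing 1x3. Involves strand 3? yes. Count so far: 2
Gen 3: crossing 1x2. Involves strand 3? no. Count so far: 2
Gen 4: crossing 2x1. Involves strand 3? no. Count so far: 2
Gen 5: crossing 3x1. Involves strand 3? yes. Count so far: 3
Gen 6: crossing 3x2. Involves strand 3? yes. Count so far: 4
Gen 7: crossing 2x3. Involves strand 3? yes. Count so far: 5
Gen 8: crossing 1x3. Involves strand 3? yes. Count so far: 6

Answer: 6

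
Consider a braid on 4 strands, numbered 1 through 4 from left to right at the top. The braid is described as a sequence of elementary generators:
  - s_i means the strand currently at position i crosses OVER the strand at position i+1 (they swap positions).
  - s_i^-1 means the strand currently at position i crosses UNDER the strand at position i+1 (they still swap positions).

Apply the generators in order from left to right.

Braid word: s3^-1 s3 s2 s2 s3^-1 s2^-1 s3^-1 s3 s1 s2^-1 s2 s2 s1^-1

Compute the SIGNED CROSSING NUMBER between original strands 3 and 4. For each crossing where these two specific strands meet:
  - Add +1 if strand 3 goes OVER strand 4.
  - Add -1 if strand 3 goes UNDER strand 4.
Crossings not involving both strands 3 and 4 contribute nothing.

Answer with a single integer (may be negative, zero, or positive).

Gen 1: 3 under 4. Both 3&4? yes. Contrib: -1. Sum: -1
Gen 2: 4 over 3. Both 3&4? yes. Contrib: -1. Sum: -2
Gen 3: crossing 2x3. Both 3&4? no. Sum: -2
Gen 4: crossing 3x2. Both 3&4? no. Sum: -2
Gen 5: 3 under 4. Both 3&4? yes. Contrib: -1. Sum: -3
Gen 6: crossing 2x4. Both 3&4? no. Sum: -3
Gen 7: crossing 2x3. Both 3&4? no. Sum: -3
Gen 8: crossing 3x2. Both 3&4? no. Sum: -3
Gen 9: crossing 1x4. Both 3&4? no. Sum: -3
Gen 10: crossing 1x2. Both 3&4? no. Sum: -3
Gen 11: crossing 2x1. Both 3&4? no. Sum: -3
Gen 12: crossing 1x2. Both 3&4? no. Sum: -3
Gen 13: crossing 4x2. Both 3&4? no. Sum: -3

Answer: -3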